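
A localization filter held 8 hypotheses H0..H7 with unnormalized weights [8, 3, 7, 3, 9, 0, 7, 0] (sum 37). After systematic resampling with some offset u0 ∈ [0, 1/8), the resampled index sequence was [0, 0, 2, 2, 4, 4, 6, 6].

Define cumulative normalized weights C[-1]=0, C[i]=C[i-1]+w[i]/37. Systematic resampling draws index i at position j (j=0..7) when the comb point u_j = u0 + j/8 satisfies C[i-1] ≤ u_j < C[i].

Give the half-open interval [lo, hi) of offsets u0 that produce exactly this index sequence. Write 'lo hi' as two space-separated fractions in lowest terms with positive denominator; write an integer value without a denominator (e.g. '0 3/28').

C = [8/37, 11/37, 18/37, 21/37, 30/37, 30/37, 1, 1]
j=0 picked index 0: u0 ∈ [0, 8/37)
j=1 picked index 0: u0 ∈ [-1/8, 27/296)
j=2 picked index 2: u0 ∈ [7/148, 35/148)
j=3 picked index 2: u0 ∈ [-23/296, 33/296)
j=4 picked index 4: u0 ∈ [5/74, 23/74)
j=5 picked index 4: u0 ∈ [-17/296, 55/296)
j=6 picked index 6: u0 ∈ [9/148, 1/4)
j=7 picked index 6: u0 ∈ [-19/296, 1/8)
intersection: [5/74, 27/296)

5/74 27/296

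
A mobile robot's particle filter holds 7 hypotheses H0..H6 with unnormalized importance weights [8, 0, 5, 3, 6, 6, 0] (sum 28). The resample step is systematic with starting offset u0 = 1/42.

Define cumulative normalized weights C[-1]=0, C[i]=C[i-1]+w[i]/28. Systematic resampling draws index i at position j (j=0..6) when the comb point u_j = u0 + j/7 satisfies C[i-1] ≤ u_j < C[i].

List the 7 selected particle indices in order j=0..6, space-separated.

C = [2/7, 2/7, 13/28, 4/7, 11/14, 1, 1]
j=0: u_0=1/42 ∈ [0, 2/7) → index 0
j=1: u_1=1/6 ∈ [0, 2/7) → index 0
j=2: u_2=13/42 ∈ [2/7, 13/28) → index 2
j=3: u_3=19/42 ∈ [2/7, 13/28) → index 2
j=4: u_4=25/42 ∈ [4/7, 11/14) → index 4
j=5: u_5=31/42 ∈ [4/7, 11/14) → index 4
j=6: u_6=37/42 ∈ [11/14, 1) → index 5

0 0 2 2 4 4 5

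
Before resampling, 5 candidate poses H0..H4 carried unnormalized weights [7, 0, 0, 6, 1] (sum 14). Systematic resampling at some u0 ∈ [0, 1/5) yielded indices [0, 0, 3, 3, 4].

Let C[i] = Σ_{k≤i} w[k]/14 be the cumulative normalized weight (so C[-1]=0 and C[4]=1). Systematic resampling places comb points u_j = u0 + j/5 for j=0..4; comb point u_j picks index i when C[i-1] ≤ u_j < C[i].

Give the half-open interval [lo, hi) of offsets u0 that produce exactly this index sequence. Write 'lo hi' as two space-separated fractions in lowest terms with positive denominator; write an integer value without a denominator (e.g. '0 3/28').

9/70 1/5

C = [1/2, 1/2, 1/2, 13/14, 1]
j=0 picked index 0: u0 ∈ [0, 1/2)
j=1 picked index 0: u0 ∈ [-1/5, 3/10)
j=2 picked index 3: u0 ∈ [1/10, 37/70)
j=3 picked index 3: u0 ∈ [-1/10, 23/70)
j=4 picked index 4: u0 ∈ [9/70, 1/5)
intersection: [9/70, 1/5)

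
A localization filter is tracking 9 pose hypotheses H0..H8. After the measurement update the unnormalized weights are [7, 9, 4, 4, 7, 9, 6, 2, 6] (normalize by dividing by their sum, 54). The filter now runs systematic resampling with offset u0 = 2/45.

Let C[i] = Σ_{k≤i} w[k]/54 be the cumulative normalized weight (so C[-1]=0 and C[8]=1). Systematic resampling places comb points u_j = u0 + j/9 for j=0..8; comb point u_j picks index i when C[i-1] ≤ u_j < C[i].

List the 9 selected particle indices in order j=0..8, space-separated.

0 1 1 3 4 5 5 6 8

C = [7/54, 8/27, 10/27, 4/9, 31/54, 20/27, 23/27, 8/9, 1]
j=0: u_0=2/45 ∈ [0, 7/54) → index 0
j=1: u_1=7/45 ∈ [7/54, 8/27) → index 1
j=2: u_2=4/15 ∈ [7/54, 8/27) → index 1
j=3: u_3=17/45 ∈ [10/27, 4/9) → index 3
j=4: u_4=22/45 ∈ [4/9, 31/54) → index 4
j=5: u_5=3/5 ∈ [31/54, 20/27) → index 5
j=6: u_6=32/45 ∈ [31/54, 20/27) → index 5
j=7: u_7=37/45 ∈ [20/27, 23/27) → index 6
j=8: u_8=14/15 ∈ [8/9, 1) → index 8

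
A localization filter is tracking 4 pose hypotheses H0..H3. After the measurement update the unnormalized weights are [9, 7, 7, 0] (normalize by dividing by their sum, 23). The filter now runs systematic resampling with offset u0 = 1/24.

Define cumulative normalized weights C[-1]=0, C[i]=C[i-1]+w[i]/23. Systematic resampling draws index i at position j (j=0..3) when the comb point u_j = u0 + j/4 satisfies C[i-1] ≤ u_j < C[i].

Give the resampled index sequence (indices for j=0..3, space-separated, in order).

0 0 1 2

C = [9/23, 16/23, 1, 1]
j=0: u_0=1/24 ∈ [0, 9/23) → index 0
j=1: u_1=7/24 ∈ [0, 9/23) → index 0
j=2: u_2=13/24 ∈ [9/23, 16/23) → index 1
j=3: u_3=19/24 ∈ [16/23, 1) → index 2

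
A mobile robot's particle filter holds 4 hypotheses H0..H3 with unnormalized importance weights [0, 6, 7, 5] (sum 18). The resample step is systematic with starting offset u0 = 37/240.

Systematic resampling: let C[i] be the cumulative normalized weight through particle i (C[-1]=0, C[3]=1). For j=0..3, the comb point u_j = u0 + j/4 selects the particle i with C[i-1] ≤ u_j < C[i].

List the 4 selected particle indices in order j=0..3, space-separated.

1 2 2 3

C = [0, 1/3, 13/18, 1]
j=0: u_0=37/240 ∈ [0, 1/3) → index 1
j=1: u_1=97/240 ∈ [1/3, 13/18) → index 2
j=2: u_2=157/240 ∈ [1/3, 13/18) → index 2
j=3: u_3=217/240 ∈ [13/18, 1) → index 3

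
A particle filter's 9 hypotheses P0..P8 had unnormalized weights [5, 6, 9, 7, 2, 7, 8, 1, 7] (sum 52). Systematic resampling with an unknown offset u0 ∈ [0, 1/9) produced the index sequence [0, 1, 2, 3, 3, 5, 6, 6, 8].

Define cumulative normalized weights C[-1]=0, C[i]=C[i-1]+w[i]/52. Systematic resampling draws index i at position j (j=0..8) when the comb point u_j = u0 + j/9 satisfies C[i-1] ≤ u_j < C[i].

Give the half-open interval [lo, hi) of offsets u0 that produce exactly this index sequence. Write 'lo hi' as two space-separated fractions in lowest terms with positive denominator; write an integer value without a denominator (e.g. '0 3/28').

2/39 8/117

C = [5/52, 11/52, 5/13, 27/52, 29/52, 9/13, 11/13, 45/52, 1]
j=0 picked index 0: u0 ∈ [0, 5/52)
j=1 picked index 1: u0 ∈ [-7/468, 47/468)
j=2 picked index 2: u0 ∈ [-5/468, 19/117)
j=3 picked index 3: u0 ∈ [2/39, 29/156)
j=4 picked index 3: u0 ∈ [-7/117, 35/468)
j=5 picked index 5: u0 ∈ [1/468, 16/117)
j=6 picked index 6: u0 ∈ [1/39, 7/39)
j=7 picked index 6: u0 ∈ [-10/117, 8/117)
j=8 picked index 8: u0 ∈ [-11/468, 1/9)
intersection: [2/39, 8/117)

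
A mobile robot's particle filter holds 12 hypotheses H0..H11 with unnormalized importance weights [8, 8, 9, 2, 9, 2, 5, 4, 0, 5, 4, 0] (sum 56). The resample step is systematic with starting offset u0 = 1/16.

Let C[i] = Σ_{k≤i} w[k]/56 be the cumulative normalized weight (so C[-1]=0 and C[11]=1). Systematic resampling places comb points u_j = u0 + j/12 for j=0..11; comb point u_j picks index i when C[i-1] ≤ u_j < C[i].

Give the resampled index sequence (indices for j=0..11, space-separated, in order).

0 1 1 2 2 3 4 5 6 7 9 10

C = [1/7, 2/7, 25/56, 27/56, 9/14, 19/28, 43/56, 47/56, 47/56, 13/14, 1, 1]
j=0: u_0=1/16 ∈ [0, 1/7) → index 0
j=1: u_1=7/48 ∈ [1/7, 2/7) → index 1
j=2: u_2=11/48 ∈ [1/7, 2/7) → index 1
j=3: u_3=5/16 ∈ [2/7, 25/56) → index 2
j=4: u_4=19/48 ∈ [2/7, 25/56) → index 2
j=5: u_5=23/48 ∈ [25/56, 27/56) → index 3
j=6: u_6=9/16 ∈ [27/56, 9/14) → index 4
j=7: u_7=31/48 ∈ [9/14, 19/28) → index 5
j=8: u_8=35/48 ∈ [19/28, 43/56) → index 6
j=9: u_9=13/16 ∈ [43/56, 47/56) → index 7
j=10: u_10=43/48 ∈ [47/56, 13/14) → index 9
j=11: u_11=47/48 ∈ [13/14, 1) → index 10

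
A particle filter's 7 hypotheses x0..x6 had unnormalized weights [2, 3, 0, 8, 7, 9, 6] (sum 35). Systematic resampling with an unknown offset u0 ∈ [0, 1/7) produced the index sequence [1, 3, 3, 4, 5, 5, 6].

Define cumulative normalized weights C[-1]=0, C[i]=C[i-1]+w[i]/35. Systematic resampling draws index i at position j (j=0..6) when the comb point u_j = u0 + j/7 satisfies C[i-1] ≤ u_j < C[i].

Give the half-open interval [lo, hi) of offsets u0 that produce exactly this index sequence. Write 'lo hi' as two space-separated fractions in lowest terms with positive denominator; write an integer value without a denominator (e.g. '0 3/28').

2/35 3/35

C = [2/35, 1/7, 1/7, 13/35, 4/7, 29/35, 1]
j=0 picked index 1: u0 ∈ [2/35, 1/7)
j=1 picked index 3: u0 ∈ [0, 8/35)
j=2 picked index 3: u0 ∈ [-1/7, 3/35)
j=3 picked index 4: u0 ∈ [-2/35, 1/7)
j=4 picked index 5: u0 ∈ [0, 9/35)
j=5 picked index 5: u0 ∈ [-1/7, 4/35)
j=6 picked index 6: u0 ∈ [-1/35, 1/7)
intersection: [2/35, 3/35)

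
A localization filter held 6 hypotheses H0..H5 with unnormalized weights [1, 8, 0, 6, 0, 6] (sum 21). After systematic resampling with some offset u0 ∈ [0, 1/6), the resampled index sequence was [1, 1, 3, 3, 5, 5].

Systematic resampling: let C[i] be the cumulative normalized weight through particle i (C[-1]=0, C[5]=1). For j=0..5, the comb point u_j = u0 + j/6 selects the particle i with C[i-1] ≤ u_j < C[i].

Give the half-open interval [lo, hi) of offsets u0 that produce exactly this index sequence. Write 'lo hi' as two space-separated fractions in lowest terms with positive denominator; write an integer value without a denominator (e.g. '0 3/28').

2/21 1/6

C = [1/21, 3/7, 3/7, 5/7, 5/7, 1]
j=0 picked index 1: u0 ∈ [1/21, 3/7)
j=1 picked index 1: u0 ∈ [-5/42, 11/42)
j=2 picked index 3: u0 ∈ [2/21, 8/21)
j=3 picked index 3: u0 ∈ [-1/14, 3/14)
j=4 picked index 5: u0 ∈ [1/21, 1/3)
j=5 picked index 5: u0 ∈ [-5/42, 1/6)
intersection: [2/21, 1/6)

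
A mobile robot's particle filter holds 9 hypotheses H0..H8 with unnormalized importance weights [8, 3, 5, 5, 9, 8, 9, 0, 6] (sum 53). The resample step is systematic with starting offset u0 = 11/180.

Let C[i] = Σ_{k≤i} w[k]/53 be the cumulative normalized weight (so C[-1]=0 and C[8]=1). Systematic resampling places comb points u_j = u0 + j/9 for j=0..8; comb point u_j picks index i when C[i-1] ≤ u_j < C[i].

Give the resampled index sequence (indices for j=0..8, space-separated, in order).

C = [8/53, 11/53, 16/53, 21/53, 30/53, 38/53, 47/53, 47/53, 1]
j=0: u_0=11/180 ∈ [0, 8/53) → index 0
j=1: u_1=31/180 ∈ [8/53, 11/53) → index 1
j=2: u_2=17/60 ∈ [11/53, 16/53) → index 2
j=3: u_3=71/180 ∈ [16/53, 21/53) → index 3
j=4: u_4=91/180 ∈ [21/53, 30/53) → index 4
j=5: u_5=37/60 ∈ [30/53, 38/53) → index 5
j=6: u_6=131/180 ∈ [38/53, 47/53) → index 6
j=7: u_7=151/180 ∈ [38/53, 47/53) → index 6
j=8: u_8=19/20 ∈ [47/53, 1) → index 8

0 1 2 3 4 5 6 6 8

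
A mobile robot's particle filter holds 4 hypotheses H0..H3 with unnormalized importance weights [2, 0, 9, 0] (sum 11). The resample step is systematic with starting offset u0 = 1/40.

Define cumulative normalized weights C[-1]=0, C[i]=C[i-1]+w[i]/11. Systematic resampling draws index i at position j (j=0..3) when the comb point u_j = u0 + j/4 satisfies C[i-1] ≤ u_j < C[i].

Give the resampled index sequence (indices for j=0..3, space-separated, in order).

0 2 2 2

C = [2/11, 2/11, 1, 1]
j=0: u_0=1/40 ∈ [0, 2/11) → index 0
j=1: u_1=11/40 ∈ [2/11, 1) → index 2
j=2: u_2=21/40 ∈ [2/11, 1) → index 2
j=3: u_3=31/40 ∈ [2/11, 1) → index 2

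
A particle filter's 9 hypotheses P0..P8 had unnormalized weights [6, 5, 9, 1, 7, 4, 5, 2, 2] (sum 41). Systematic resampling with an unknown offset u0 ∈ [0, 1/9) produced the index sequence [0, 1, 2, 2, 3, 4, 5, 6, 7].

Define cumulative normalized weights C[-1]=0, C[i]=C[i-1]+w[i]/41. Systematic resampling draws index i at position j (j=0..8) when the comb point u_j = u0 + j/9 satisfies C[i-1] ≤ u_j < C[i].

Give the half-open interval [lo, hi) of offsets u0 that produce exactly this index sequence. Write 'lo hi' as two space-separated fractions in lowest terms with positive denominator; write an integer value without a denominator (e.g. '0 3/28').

C = [6/41, 11/41, 20/41, 21/41, 28/41, 32/41, 37/41, 39/41, 1]
j=0 picked index 0: u0 ∈ [0, 6/41)
j=1 picked index 1: u0 ∈ [13/369, 58/369)
j=2 picked index 2: u0 ∈ [17/369, 98/369)
j=3 picked index 2: u0 ∈ [-8/123, 19/123)
j=4 picked index 3: u0 ∈ [16/369, 25/369)
j=5 picked index 4: u0 ∈ [-16/369, 47/369)
j=6 picked index 5: u0 ∈ [2/123, 14/123)
j=7 picked index 6: u0 ∈ [1/369, 46/369)
j=8 picked index 7: u0 ∈ [5/369, 23/369)
intersection: [17/369, 23/369)

17/369 23/369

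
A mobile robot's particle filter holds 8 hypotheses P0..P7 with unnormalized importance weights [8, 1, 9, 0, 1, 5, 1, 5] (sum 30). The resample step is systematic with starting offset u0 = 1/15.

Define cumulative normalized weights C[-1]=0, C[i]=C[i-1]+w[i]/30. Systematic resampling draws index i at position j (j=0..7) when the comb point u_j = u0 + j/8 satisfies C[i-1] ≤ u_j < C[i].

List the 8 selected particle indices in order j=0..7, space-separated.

0 0 2 2 2 5 6 7

C = [4/15, 3/10, 3/5, 3/5, 19/30, 4/5, 5/6, 1]
j=0: u_0=1/15 ∈ [0, 4/15) → index 0
j=1: u_1=23/120 ∈ [0, 4/15) → index 0
j=2: u_2=19/60 ∈ [3/10, 3/5) → index 2
j=3: u_3=53/120 ∈ [3/10, 3/5) → index 2
j=4: u_4=17/30 ∈ [3/10, 3/5) → index 2
j=5: u_5=83/120 ∈ [19/30, 4/5) → index 5
j=6: u_6=49/60 ∈ [4/5, 5/6) → index 6
j=7: u_7=113/120 ∈ [5/6, 1) → index 7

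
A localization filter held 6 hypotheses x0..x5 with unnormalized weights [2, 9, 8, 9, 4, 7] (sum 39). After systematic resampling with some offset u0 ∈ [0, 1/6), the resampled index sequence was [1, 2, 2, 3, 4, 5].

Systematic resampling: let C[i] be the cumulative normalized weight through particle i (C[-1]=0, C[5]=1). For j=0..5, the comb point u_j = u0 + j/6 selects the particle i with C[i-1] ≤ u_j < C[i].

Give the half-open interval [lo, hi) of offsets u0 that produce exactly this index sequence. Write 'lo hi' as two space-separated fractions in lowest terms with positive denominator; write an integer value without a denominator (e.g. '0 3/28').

3/26 2/13

C = [2/39, 11/39, 19/39, 28/39, 32/39, 1]
j=0 picked index 1: u0 ∈ [2/39, 11/39)
j=1 picked index 2: u0 ∈ [3/26, 25/78)
j=2 picked index 2: u0 ∈ [-2/39, 2/13)
j=3 picked index 3: u0 ∈ [-1/78, 17/78)
j=4 picked index 4: u0 ∈ [2/39, 2/13)
j=5 picked index 5: u0 ∈ [-1/78, 1/6)
intersection: [3/26, 2/13)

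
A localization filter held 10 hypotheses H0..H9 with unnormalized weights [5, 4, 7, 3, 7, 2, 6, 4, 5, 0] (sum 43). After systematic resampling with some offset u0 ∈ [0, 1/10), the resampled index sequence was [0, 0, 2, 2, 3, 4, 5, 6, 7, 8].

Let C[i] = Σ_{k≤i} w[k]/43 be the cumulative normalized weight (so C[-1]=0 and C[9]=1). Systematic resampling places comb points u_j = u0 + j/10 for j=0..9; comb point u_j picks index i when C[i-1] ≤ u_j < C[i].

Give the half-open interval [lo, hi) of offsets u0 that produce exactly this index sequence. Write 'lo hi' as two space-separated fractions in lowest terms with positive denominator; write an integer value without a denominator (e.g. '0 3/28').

2/215 7/430

C = [5/43, 9/43, 16/43, 19/43, 26/43, 28/43, 34/43, 38/43, 1, 1]
j=0 picked index 0: u0 ∈ [0, 5/43)
j=1 picked index 0: u0 ∈ [-1/10, 7/430)
j=2 picked index 2: u0 ∈ [2/215, 37/215)
j=3 picked index 2: u0 ∈ [-39/430, 31/430)
j=4 picked index 3: u0 ∈ [-6/215, 9/215)
j=5 picked index 4: u0 ∈ [-5/86, 9/86)
j=6 picked index 5: u0 ∈ [1/215, 11/215)
j=7 picked index 6: u0 ∈ [-21/430, 39/430)
j=8 picked index 7: u0 ∈ [-2/215, 18/215)
j=9 picked index 8: u0 ∈ [-7/430, 1/10)
intersection: [2/215, 7/430)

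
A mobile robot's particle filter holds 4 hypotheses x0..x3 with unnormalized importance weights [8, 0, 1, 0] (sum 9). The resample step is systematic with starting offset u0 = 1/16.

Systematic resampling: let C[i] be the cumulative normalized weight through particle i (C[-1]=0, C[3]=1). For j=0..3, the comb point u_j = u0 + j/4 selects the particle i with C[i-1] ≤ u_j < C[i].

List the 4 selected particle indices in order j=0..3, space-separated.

C = [8/9, 8/9, 1, 1]
j=0: u_0=1/16 ∈ [0, 8/9) → index 0
j=1: u_1=5/16 ∈ [0, 8/9) → index 0
j=2: u_2=9/16 ∈ [0, 8/9) → index 0
j=3: u_3=13/16 ∈ [0, 8/9) → index 0

0 0 0 0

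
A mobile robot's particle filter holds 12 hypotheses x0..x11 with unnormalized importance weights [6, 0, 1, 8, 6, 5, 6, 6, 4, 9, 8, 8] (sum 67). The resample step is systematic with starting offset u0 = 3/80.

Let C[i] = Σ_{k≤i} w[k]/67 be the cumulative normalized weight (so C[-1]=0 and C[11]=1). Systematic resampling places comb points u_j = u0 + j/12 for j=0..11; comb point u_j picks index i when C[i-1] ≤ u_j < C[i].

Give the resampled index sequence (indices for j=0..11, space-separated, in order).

0 3 3 4 5 6 7 8 9 10 10 11

C = [6/67, 6/67, 7/67, 15/67, 21/67, 26/67, 32/67, 38/67, 42/67, 51/67, 59/67, 1]
j=0: u_0=3/80 ∈ [0, 6/67) → index 0
j=1: u_1=29/240 ∈ [7/67, 15/67) → index 3
j=2: u_2=49/240 ∈ [7/67, 15/67) → index 3
j=3: u_3=23/80 ∈ [15/67, 21/67) → index 4
j=4: u_4=89/240 ∈ [21/67, 26/67) → index 5
j=5: u_5=109/240 ∈ [26/67, 32/67) → index 6
j=6: u_6=43/80 ∈ [32/67, 38/67) → index 7
j=7: u_7=149/240 ∈ [38/67, 42/67) → index 8
j=8: u_8=169/240 ∈ [42/67, 51/67) → index 9
j=9: u_9=63/80 ∈ [51/67, 59/67) → index 10
j=10: u_10=209/240 ∈ [51/67, 59/67) → index 10
j=11: u_11=229/240 ∈ [59/67, 1) → index 11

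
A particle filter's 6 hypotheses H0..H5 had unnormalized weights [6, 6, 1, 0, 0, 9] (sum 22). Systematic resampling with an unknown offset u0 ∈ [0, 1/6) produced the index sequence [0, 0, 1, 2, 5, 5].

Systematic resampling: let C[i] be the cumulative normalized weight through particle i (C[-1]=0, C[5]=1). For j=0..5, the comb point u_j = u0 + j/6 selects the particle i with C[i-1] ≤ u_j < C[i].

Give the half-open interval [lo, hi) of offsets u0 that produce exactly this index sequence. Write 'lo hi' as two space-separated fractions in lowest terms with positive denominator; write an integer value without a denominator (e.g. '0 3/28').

C = [3/11, 6/11, 13/22, 13/22, 13/22, 1]
j=0 picked index 0: u0 ∈ [0, 3/11)
j=1 picked index 0: u0 ∈ [-1/6, 7/66)
j=2 picked index 1: u0 ∈ [-2/33, 7/33)
j=3 picked index 2: u0 ∈ [1/22, 1/11)
j=4 picked index 5: u0 ∈ [-5/66, 1/3)
j=5 picked index 5: u0 ∈ [-8/33, 1/6)
intersection: [1/22, 1/11)

1/22 1/11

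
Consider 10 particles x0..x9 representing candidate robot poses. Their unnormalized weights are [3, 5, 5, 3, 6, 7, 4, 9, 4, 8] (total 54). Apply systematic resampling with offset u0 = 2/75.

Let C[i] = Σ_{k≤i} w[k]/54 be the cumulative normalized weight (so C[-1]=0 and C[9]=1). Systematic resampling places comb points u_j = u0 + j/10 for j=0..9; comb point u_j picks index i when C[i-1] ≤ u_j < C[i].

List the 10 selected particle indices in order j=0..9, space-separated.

0 1 2 4 5 5 7 7 8 9

C = [1/18, 4/27, 13/54, 8/27, 11/27, 29/54, 11/18, 7/9, 23/27, 1]
j=0: u_0=2/75 ∈ [0, 1/18) → index 0
j=1: u_1=19/150 ∈ [1/18, 4/27) → index 1
j=2: u_2=17/75 ∈ [4/27, 13/54) → index 2
j=3: u_3=49/150 ∈ [8/27, 11/27) → index 4
j=4: u_4=32/75 ∈ [11/27, 29/54) → index 5
j=5: u_5=79/150 ∈ [11/27, 29/54) → index 5
j=6: u_6=47/75 ∈ [11/18, 7/9) → index 7
j=7: u_7=109/150 ∈ [11/18, 7/9) → index 7
j=8: u_8=62/75 ∈ [7/9, 23/27) → index 8
j=9: u_9=139/150 ∈ [23/27, 1) → index 9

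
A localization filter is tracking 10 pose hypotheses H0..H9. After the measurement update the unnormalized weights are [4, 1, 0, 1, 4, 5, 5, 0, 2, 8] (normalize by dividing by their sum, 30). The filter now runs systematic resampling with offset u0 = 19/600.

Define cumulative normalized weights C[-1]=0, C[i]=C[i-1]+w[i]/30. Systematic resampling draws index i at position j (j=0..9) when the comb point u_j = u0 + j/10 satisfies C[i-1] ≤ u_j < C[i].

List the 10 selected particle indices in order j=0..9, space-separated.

C = [2/15, 1/6, 1/6, 1/5, 1/3, 1/2, 2/3, 2/3, 11/15, 1]
j=0: u_0=19/600 ∈ [0, 2/15) → index 0
j=1: u_1=79/600 ∈ [0, 2/15) → index 0
j=2: u_2=139/600 ∈ [1/5, 1/3) → index 4
j=3: u_3=199/600 ∈ [1/5, 1/3) → index 4
j=4: u_4=259/600 ∈ [1/3, 1/2) → index 5
j=5: u_5=319/600 ∈ [1/2, 2/3) → index 6
j=6: u_6=379/600 ∈ [1/2, 2/3) → index 6
j=7: u_7=439/600 ∈ [2/3, 11/15) → index 8
j=8: u_8=499/600 ∈ [11/15, 1) → index 9
j=9: u_9=559/600 ∈ [11/15, 1) → index 9

0 0 4 4 5 6 6 8 9 9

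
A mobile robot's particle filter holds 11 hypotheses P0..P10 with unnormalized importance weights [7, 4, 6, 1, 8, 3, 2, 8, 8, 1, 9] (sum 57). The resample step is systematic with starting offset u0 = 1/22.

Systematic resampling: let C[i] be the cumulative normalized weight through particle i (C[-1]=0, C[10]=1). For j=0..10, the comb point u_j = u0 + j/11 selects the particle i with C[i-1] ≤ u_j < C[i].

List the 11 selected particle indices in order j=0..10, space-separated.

0 1 2 4 4 5 7 7 8 10 10

C = [7/57, 11/57, 17/57, 6/19, 26/57, 29/57, 31/57, 13/19, 47/57, 16/19, 1]
j=0: u_0=1/22 ∈ [0, 7/57) → index 0
j=1: u_1=3/22 ∈ [7/57, 11/57) → index 1
j=2: u_2=5/22 ∈ [11/57, 17/57) → index 2
j=3: u_3=7/22 ∈ [6/19, 26/57) → index 4
j=4: u_4=9/22 ∈ [6/19, 26/57) → index 4
j=5: u_5=1/2 ∈ [26/57, 29/57) → index 5
j=6: u_6=13/22 ∈ [31/57, 13/19) → index 7
j=7: u_7=15/22 ∈ [31/57, 13/19) → index 7
j=8: u_8=17/22 ∈ [13/19, 47/57) → index 8
j=9: u_9=19/22 ∈ [16/19, 1) → index 10
j=10: u_10=21/22 ∈ [16/19, 1) → index 10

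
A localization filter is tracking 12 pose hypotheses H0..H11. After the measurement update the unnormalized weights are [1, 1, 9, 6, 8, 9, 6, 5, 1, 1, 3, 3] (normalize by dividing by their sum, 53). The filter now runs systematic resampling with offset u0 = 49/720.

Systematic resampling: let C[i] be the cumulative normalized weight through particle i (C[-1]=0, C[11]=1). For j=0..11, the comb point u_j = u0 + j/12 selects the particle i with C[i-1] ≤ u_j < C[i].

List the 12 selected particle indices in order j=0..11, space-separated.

C = [1/53, 2/53, 11/53, 17/53, 25/53, 34/53, 40/53, 45/53, 46/53, 47/53, 50/53, 1]
j=0: u_0=49/720 ∈ [2/53, 11/53) → index 2
j=1: u_1=109/720 ∈ [2/53, 11/53) → index 2
j=2: u_2=169/720 ∈ [11/53, 17/53) → index 3
j=3: u_3=229/720 ∈ [11/53, 17/53) → index 3
j=4: u_4=289/720 ∈ [17/53, 25/53) → index 4
j=5: u_5=349/720 ∈ [25/53, 34/53) → index 5
j=6: u_6=409/720 ∈ [25/53, 34/53) → index 5
j=7: u_7=469/720 ∈ [34/53, 40/53) → index 6
j=8: u_8=529/720 ∈ [34/53, 40/53) → index 6
j=9: u_9=589/720 ∈ [40/53, 45/53) → index 7
j=10: u_10=649/720 ∈ [47/53, 50/53) → index 10
j=11: u_11=709/720 ∈ [50/53, 1) → index 11

2 2 3 3 4 5 5 6 6 7 10 11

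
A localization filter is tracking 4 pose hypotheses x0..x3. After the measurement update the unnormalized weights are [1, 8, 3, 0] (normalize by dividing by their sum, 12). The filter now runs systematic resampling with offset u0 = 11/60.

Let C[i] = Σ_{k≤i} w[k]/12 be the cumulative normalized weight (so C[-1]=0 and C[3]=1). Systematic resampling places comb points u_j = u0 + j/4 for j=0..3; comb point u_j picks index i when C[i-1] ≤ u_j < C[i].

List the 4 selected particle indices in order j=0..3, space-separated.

1 1 1 2

C = [1/12, 3/4, 1, 1]
j=0: u_0=11/60 ∈ [1/12, 3/4) → index 1
j=1: u_1=13/30 ∈ [1/12, 3/4) → index 1
j=2: u_2=41/60 ∈ [1/12, 3/4) → index 1
j=3: u_3=14/15 ∈ [3/4, 1) → index 2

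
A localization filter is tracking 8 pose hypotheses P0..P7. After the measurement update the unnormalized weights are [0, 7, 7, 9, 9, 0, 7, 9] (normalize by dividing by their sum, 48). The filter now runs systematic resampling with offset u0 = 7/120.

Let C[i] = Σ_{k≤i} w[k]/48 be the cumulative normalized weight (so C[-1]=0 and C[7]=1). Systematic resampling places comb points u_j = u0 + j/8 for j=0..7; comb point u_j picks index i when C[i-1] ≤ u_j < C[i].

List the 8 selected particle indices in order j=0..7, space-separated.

1 2 3 3 4 6 6 7

C = [0, 7/48, 7/24, 23/48, 2/3, 2/3, 13/16, 1]
j=0: u_0=7/120 ∈ [0, 7/48) → index 1
j=1: u_1=11/60 ∈ [7/48, 7/24) → index 2
j=2: u_2=37/120 ∈ [7/24, 23/48) → index 3
j=3: u_3=13/30 ∈ [7/24, 23/48) → index 3
j=4: u_4=67/120 ∈ [23/48, 2/3) → index 4
j=5: u_5=41/60 ∈ [2/3, 13/16) → index 6
j=6: u_6=97/120 ∈ [2/3, 13/16) → index 6
j=7: u_7=14/15 ∈ [13/16, 1) → index 7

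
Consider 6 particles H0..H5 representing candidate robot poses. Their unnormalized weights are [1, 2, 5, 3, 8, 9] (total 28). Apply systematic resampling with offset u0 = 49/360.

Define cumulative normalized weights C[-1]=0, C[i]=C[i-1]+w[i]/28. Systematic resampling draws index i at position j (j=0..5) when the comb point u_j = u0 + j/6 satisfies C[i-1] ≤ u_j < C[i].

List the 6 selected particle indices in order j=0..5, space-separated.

2 3 4 4 5 5

C = [1/28, 3/28, 2/7, 11/28, 19/28, 1]
j=0: u_0=49/360 ∈ [3/28, 2/7) → index 2
j=1: u_1=109/360 ∈ [2/7, 11/28) → index 3
j=2: u_2=169/360 ∈ [11/28, 19/28) → index 4
j=3: u_3=229/360 ∈ [11/28, 19/28) → index 4
j=4: u_4=289/360 ∈ [19/28, 1) → index 5
j=5: u_5=349/360 ∈ [19/28, 1) → index 5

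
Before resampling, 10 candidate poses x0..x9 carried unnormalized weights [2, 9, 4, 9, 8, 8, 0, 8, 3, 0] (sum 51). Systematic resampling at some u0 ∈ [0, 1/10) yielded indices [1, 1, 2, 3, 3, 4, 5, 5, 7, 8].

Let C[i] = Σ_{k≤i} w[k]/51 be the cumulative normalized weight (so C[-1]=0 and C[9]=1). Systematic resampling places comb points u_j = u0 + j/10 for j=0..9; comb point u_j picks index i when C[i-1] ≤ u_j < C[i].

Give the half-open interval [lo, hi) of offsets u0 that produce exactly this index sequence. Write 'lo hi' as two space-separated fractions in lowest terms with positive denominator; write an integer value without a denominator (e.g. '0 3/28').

C = [2/51, 11/51, 5/17, 8/17, 32/51, 40/51, 40/51, 16/17, 1, 1]
j=0 picked index 1: u0 ∈ [2/51, 11/51)
j=1 picked index 1: u0 ∈ [-31/510, 59/510)
j=2 picked index 2: u0 ∈ [4/255, 8/85)
j=3 picked index 3: u0 ∈ [-1/170, 29/170)
j=4 picked index 3: u0 ∈ [-9/85, 6/85)
j=5 picked index 4: u0 ∈ [-1/34, 13/102)
j=6 picked index 5: u0 ∈ [7/255, 47/255)
j=7 picked index 5: u0 ∈ [-37/510, 43/510)
j=8 picked index 7: u0 ∈ [-4/255, 12/85)
j=9 picked index 8: u0 ∈ [7/170, 1/10)
intersection: [7/170, 6/85)

7/170 6/85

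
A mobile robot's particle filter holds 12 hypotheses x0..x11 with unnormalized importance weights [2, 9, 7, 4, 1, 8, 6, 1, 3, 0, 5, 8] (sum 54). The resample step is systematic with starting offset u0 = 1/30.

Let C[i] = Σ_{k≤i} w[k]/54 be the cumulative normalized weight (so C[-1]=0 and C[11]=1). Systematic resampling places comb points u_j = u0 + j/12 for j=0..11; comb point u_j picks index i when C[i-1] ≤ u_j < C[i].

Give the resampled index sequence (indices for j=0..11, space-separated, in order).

0 1 1 2 3 5 5 6 7 10 11 11

C = [1/27, 11/54, 1/3, 11/27, 23/54, 31/54, 37/54, 19/27, 41/54, 41/54, 23/27, 1]
j=0: u_0=1/30 ∈ [0, 1/27) → index 0
j=1: u_1=7/60 ∈ [1/27, 11/54) → index 1
j=2: u_2=1/5 ∈ [1/27, 11/54) → index 1
j=3: u_3=17/60 ∈ [11/54, 1/3) → index 2
j=4: u_4=11/30 ∈ [1/3, 11/27) → index 3
j=5: u_5=9/20 ∈ [23/54, 31/54) → index 5
j=6: u_6=8/15 ∈ [23/54, 31/54) → index 5
j=7: u_7=37/60 ∈ [31/54, 37/54) → index 6
j=8: u_8=7/10 ∈ [37/54, 19/27) → index 7
j=9: u_9=47/60 ∈ [41/54, 23/27) → index 10
j=10: u_10=13/15 ∈ [23/27, 1) → index 11
j=11: u_11=19/20 ∈ [23/27, 1) → index 11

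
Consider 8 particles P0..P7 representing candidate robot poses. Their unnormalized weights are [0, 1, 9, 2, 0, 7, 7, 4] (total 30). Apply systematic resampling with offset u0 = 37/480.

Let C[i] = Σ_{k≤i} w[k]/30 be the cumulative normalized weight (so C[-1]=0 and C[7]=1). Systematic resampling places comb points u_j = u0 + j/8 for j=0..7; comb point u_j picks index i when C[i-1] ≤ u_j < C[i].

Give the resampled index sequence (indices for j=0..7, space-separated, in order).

2 2 2 5 5 6 6 7

C = [0, 1/30, 1/3, 2/5, 2/5, 19/30, 13/15, 1]
j=0: u_0=37/480 ∈ [1/30, 1/3) → index 2
j=1: u_1=97/480 ∈ [1/30, 1/3) → index 2
j=2: u_2=157/480 ∈ [1/30, 1/3) → index 2
j=3: u_3=217/480 ∈ [2/5, 19/30) → index 5
j=4: u_4=277/480 ∈ [2/5, 19/30) → index 5
j=5: u_5=337/480 ∈ [19/30, 13/15) → index 6
j=6: u_6=397/480 ∈ [19/30, 13/15) → index 6
j=7: u_7=457/480 ∈ [13/15, 1) → index 7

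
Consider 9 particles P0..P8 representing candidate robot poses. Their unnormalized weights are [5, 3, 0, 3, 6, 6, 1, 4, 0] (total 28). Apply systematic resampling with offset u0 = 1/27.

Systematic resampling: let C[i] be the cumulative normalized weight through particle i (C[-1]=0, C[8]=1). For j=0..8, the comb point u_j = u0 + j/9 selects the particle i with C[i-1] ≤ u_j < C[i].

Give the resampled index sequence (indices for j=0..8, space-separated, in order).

C = [5/28, 2/7, 2/7, 11/28, 17/28, 23/28, 6/7, 1, 1]
j=0: u_0=1/27 ∈ [0, 5/28) → index 0
j=1: u_1=4/27 ∈ [0, 5/28) → index 0
j=2: u_2=7/27 ∈ [5/28, 2/7) → index 1
j=3: u_3=10/27 ∈ [2/7, 11/28) → index 3
j=4: u_4=13/27 ∈ [11/28, 17/28) → index 4
j=5: u_5=16/27 ∈ [11/28, 17/28) → index 4
j=6: u_6=19/27 ∈ [17/28, 23/28) → index 5
j=7: u_7=22/27 ∈ [17/28, 23/28) → index 5
j=8: u_8=25/27 ∈ [6/7, 1) → index 7

0 0 1 3 4 4 5 5 7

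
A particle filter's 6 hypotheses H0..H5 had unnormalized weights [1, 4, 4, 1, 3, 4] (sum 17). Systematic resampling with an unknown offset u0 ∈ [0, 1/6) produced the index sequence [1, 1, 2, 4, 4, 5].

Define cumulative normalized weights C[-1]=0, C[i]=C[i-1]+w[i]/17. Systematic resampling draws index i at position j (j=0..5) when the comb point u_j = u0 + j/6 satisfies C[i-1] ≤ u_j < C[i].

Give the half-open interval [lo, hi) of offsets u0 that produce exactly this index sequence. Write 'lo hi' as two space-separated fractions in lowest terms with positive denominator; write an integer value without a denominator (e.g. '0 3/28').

C = [1/17, 5/17, 9/17, 10/17, 13/17, 1]
j=0 picked index 1: u0 ∈ [1/17, 5/17)
j=1 picked index 1: u0 ∈ [-11/102, 13/102)
j=2 picked index 2: u0 ∈ [-2/51, 10/51)
j=3 picked index 4: u0 ∈ [3/34, 9/34)
j=4 picked index 4: u0 ∈ [-4/51, 5/51)
j=5 picked index 5: u0 ∈ [-7/102, 1/6)
intersection: [3/34, 5/51)

3/34 5/51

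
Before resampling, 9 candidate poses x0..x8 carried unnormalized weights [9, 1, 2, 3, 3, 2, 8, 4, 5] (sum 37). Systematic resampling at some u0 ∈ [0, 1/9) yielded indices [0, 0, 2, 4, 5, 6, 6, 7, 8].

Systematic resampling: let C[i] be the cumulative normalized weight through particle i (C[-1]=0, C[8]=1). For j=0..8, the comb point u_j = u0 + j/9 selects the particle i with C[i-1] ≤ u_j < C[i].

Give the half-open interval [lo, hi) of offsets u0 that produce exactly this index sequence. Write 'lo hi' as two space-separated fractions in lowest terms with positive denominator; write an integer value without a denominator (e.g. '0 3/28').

C = [9/37, 10/37, 12/37, 15/37, 18/37, 20/37, 28/37, 32/37, 1]
j=0 picked index 0: u0 ∈ [0, 9/37)
j=1 picked index 0: u0 ∈ [-1/9, 44/333)
j=2 picked index 2: u0 ∈ [16/333, 34/333)
j=3 picked index 4: u0 ∈ [8/111, 17/111)
j=4 picked index 5: u0 ∈ [14/333, 32/333)
j=5 picked index 6: u0 ∈ [-5/333, 67/333)
j=6 picked index 6: u0 ∈ [-14/111, 10/111)
j=7 picked index 7: u0 ∈ [-7/333, 29/333)
j=8 picked index 8: u0 ∈ [-8/333, 1/9)
intersection: [8/111, 29/333)

8/111 29/333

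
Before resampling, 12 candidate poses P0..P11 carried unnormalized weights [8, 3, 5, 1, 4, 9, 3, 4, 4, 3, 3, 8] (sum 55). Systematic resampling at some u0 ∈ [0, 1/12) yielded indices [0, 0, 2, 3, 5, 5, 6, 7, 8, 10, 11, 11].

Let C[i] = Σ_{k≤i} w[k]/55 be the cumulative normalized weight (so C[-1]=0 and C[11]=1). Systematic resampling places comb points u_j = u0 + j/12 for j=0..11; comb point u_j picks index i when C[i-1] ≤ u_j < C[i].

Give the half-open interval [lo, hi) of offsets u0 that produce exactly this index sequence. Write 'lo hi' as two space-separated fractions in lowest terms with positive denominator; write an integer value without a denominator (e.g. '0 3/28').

1/20 13/220

C = [8/55, 1/5, 16/55, 17/55, 21/55, 6/11, 3/5, 37/55, 41/55, 4/5, 47/55, 1]
j=0 picked index 0: u0 ∈ [0, 8/55)
j=1 picked index 0: u0 ∈ [-1/12, 41/660)
j=2 picked index 2: u0 ∈ [1/30, 41/330)
j=3 picked index 3: u0 ∈ [9/220, 13/220)
j=4 picked index 5: u0 ∈ [8/165, 7/33)
j=5 picked index 5: u0 ∈ [-23/660, 17/132)
j=6 picked index 6: u0 ∈ [1/22, 1/10)
j=7 picked index 7: u0 ∈ [1/60, 59/660)
j=8 picked index 8: u0 ∈ [1/165, 13/165)
j=9 picked index 10: u0 ∈ [1/20, 23/220)
j=10 picked index 11: u0 ∈ [7/330, 1/6)
j=11 picked index 11: u0 ∈ [-41/660, 1/12)
intersection: [1/20, 13/220)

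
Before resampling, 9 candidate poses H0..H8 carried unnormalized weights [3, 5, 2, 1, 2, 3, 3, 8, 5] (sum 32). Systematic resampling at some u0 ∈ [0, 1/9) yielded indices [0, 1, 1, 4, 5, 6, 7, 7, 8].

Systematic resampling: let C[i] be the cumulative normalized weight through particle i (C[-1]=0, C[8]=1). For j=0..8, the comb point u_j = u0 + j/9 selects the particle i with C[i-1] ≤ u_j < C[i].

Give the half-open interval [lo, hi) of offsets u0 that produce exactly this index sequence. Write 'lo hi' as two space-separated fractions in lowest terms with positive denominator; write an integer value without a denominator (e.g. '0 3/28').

C = [3/32, 1/4, 5/16, 11/32, 13/32, 1/2, 19/32, 27/32, 1]
j=0 picked index 0: u0 ∈ [0, 3/32)
j=1 picked index 1: u0 ∈ [-5/288, 5/36)
j=2 picked index 1: u0 ∈ [-37/288, 1/36)
j=3 picked index 4: u0 ∈ [1/96, 7/96)
j=4 picked index 5: u0 ∈ [-11/288, 1/18)
j=5 picked index 6: u0 ∈ [-1/18, 11/288)
j=6 picked index 7: u0 ∈ [-7/96, 17/96)
j=7 picked index 7: u0 ∈ [-53/288, 19/288)
j=8 picked index 8: u0 ∈ [-13/288, 1/9)
intersection: [1/96, 1/36)

1/96 1/36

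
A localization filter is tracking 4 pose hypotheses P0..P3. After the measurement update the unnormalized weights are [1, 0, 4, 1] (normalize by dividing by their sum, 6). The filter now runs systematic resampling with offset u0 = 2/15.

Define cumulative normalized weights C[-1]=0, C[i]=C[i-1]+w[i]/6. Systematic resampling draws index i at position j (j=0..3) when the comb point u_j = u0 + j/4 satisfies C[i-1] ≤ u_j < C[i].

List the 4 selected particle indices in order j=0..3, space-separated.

C = [1/6, 1/6, 5/6, 1]
j=0: u_0=2/15 ∈ [0, 1/6) → index 0
j=1: u_1=23/60 ∈ [1/6, 5/6) → index 2
j=2: u_2=19/30 ∈ [1/6, 5/6) → index 2
j=3: u_3=53/60 ∈ [5/6, 1) → index 3

0 2 2 3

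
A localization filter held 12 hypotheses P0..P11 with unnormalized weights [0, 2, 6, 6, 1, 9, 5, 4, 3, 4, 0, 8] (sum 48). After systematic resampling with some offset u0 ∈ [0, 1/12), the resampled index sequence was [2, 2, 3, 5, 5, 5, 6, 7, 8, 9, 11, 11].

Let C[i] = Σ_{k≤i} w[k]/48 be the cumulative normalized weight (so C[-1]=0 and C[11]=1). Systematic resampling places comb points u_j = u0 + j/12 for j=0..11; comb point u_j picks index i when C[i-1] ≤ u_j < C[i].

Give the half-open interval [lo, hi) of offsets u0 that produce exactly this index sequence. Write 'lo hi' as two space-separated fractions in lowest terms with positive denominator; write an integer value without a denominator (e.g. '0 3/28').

C = [0, 1/24, 1/6, 7/24, 5/16, 1/2, 29/48, 11/16, 3/4, 5/6, 5/6, 1]
j=0 picked index 2: u0 ∈ [1/24, 1/6)
j=1 picked index 2: u0 ∈ [-1/24, 1/12)
j=2 picked index 3: u0 ∈ [0, 1/8)
j=3 picked index 5: u0 ∈ [1/16, 1/4)
j=4 picked index 5: u0 ∈ [-1/48, 1/6)
j=5 picked index 5: u0 ∈ [-5/48, 1/12)
j=6 picked index 6: u0 ∈ [0, 5/48)
j=7 picked index 7: u0 ∈ [1/48, 5/48)
j=8 picked index 8: u0 ∈ [1/48, 1/12)
j=9 picked index 9: u0 ∈ [0, 1/12)
j=10 picked index 11: u0 ∈ [0, 1/6)
j=11 picked index 11: u0 ∈ [-1/12, 1/12)
intersection: [1/16, 1/12)

1/16 1/12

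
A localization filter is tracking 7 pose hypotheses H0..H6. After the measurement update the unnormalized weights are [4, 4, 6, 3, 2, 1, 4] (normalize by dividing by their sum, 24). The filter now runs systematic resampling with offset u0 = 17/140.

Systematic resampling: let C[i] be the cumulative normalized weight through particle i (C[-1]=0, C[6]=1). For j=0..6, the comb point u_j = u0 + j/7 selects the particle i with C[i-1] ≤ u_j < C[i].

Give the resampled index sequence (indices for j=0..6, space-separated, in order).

C = [1/6, 1/3, 7/12, 17/24, 19/24, 5/6, 1]
j=0: u_0=17/140 ∈ [0, 1/6) → index 0
j=1: u_1=37/140 ∈ [1/6, 1/3) → index 1
j=2: u_2=57/140 ∈ [1/3, 7/12) → index 2
j=3: u_3=11/20 ∈ [1/3, 7/12) → index 2
j=4: u_4=97/140 ∈ [7/12, 17/24) → index 3
j=5: u_5=117/140 ∈ [5/6, 1) → index 6
j=6: u_6=137/140 ∈ [5/6, 1) → index 6

0 1 2 2 3 6 6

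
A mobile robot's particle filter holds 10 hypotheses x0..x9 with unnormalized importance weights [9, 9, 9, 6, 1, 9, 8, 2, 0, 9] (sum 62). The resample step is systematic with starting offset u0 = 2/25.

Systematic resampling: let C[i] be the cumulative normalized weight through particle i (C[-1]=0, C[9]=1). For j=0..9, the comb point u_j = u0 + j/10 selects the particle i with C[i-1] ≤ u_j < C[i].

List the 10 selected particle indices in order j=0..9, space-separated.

0 1 1 2 3 5 5 6 9 9

C = [9/62, 9/31, 27/62, 33/62, 17/31, 43/62, 51/62, 53/62, 53/62, 1]
j=0: u_0=2/25 ∈ [0, 9/62) → index 0
j=1: u_1=9/50 ∈ [9/62, 9/31) → index 1
j=2: u_2=7/25 ∈ [9/62, 9/31) → index 1
j=3: u_3=19/50 ∈ [9/31, 27/62) → index 2
j=4: u_4=12/25 ∈ [27/62, 33/62) → index 3
j=5: u_5=29/50 ∈ [17/31, 43/62) → index 5
j=6: u_6=17/25 ∈ [17/31, 43/62) → index 5
j=7: u_7=39/50 ∈ [43/62, 51/62) → index 6
j=8: u_8=22/25 ∈ [53/62, 1) → index 9
j=9: u_9=49/50 ∈ [53/62, 1) → index 9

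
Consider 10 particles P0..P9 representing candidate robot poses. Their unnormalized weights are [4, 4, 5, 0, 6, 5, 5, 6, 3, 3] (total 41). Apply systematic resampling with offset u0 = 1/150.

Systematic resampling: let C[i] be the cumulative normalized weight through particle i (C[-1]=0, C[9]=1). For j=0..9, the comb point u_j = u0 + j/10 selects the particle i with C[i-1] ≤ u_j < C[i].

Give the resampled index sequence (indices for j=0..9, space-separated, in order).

C = [4/41, 8/41, 13/41, 13/41, 19/41, 24/41, 29/41, 35/41, 38/41, 1]
j=0: u_0=1/150 ∈ [0, 4/41) → index 0
j=1: u_1=8/75 ∈ [4/41, 8/41) → index 1
j=2: u_2=31/150 ∈ [8/41, 13/41) → index 2
j=3: u_3=23/75 ∈ [8/41, 13/41) → index 2
j=4: u_4=61/150 ∈ [13/41, 19/41) → index 4
j=5: u_5=38/75 ∈ [19/41, 24/41) → index 5
j=6: u_6=91/150 ∈ [24/41, 29/41) → index 6
j=7: u_7=53/75 ∈ [24/41, 29/41) → index 6
j=8: u_8=121/150 ∈ [29/41, 35/41) → index 7
j=9: u_9=68/75 ∈ [35/41, 38/41) → index 8

0 1 2 2 4 5 6 6 7 8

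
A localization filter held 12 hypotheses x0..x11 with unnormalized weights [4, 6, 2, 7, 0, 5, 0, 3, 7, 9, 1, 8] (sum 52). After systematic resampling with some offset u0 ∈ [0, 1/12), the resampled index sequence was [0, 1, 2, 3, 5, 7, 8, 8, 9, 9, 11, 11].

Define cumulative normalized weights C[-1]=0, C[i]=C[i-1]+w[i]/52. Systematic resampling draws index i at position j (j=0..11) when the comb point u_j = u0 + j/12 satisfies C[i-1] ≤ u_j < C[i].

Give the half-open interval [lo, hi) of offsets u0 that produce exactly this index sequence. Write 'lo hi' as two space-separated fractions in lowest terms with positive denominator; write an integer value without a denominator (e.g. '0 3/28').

7/156 5/78

C = [1/13, 5/26, 3/13, 19/52, 19/52, 6/13, 6/13, 27/52, 17/26, 43/52, 11/13, 1]
j=0 picked index 0: u0 ∈ [0, 1/13)
j=1 picked index 1: u0 ∈ [-1/156, 17/156)
j=2 picked index 2: u0 ∈ [1/39, 5/78)
j=3 picked index 3: u0 ∈ [-1/52, 3/26)
j=4 picked index 5: u0 ∈ [5/156, 5/39)
j=5 picked index 7: u0 ∈ [7/156, 4/39)
j=6 picked index 8: u0 ∈ [1/52, 2/13)
j=7 picked index 8: u0 ∈ [-5/78, 11/156)
j=8 picked index 9: u0 ∈ [-1/78, 25/156)
j=9 picked index 9: u0 ∈ [-5/52, 1/13)
j=10 picked index 11: u0 ∈ [1/78, 1/6)
j=11 picked index 11: u0 ∈ [-11/156, 1/12)
intersection: [7/156, 5/78)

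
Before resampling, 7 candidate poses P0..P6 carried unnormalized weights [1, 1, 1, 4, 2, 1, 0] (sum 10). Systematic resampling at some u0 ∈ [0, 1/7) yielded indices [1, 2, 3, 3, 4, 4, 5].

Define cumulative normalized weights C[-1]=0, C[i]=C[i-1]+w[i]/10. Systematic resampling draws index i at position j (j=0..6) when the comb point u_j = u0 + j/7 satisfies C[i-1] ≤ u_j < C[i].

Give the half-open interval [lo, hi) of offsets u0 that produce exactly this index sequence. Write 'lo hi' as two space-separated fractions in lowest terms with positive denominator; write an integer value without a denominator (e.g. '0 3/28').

C = [1/10, 1/5, 3/10, 7/10, 9/10, 1, 1]
j=0 picked index 1: u0 ∈ [1/10, 1/5)
j=1 picked index 2: u0 ∈ [2/35, 11/70)
j=2 picked index 3: u0 ∈ [1/70, 29/70)
j=3 picked index 3: u0 ∈ [-9/70, 19/70)
j=4 picked index 4: u0 ∈ [9/70, 23/70)
j=5 picked index 4: u0 ∈ [-1/70, 13/70)
j=6 picked index 5: u0 ∈ [3/70, 1/7)
intersection: [9/70, 1/7)

9/70 1/7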